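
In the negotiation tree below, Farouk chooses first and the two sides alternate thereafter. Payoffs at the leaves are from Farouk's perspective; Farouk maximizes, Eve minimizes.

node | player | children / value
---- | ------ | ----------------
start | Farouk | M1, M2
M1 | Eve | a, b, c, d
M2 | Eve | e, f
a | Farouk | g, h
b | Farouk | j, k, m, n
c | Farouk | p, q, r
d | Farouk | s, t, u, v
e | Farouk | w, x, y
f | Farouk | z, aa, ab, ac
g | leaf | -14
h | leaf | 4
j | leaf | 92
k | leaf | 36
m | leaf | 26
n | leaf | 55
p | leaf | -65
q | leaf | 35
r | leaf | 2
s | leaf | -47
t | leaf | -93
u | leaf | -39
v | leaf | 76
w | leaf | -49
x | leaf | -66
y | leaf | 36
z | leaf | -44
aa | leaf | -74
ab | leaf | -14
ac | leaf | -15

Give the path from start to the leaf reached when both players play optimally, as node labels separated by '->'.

a (Farouk): max(-14, 4) = 4
b (Farouk): max(92, 36, 26, 55) = 92
c (Farouk): max(-65, 35, 2) = 35
d (Farouk): max(-47, -93, -39, 76) = 76
M1 (Eve): min(4, 92, 35, 76) = 4
e (Farouk): max(-49, -66, 36) = 36
f (Farouk): max(-44, -74, -14, -15) = -14
M2 (Eve): min(36, -14) = -14
start (Farouk): max(4, -14) = 4
At start, Farouk picks M1 (highest: 4).
At M1, Eve picks a (lowest: 4).
At a, Farouk picks h (highest: 4).
Terminal value 4.

start -> M1 -> a -> h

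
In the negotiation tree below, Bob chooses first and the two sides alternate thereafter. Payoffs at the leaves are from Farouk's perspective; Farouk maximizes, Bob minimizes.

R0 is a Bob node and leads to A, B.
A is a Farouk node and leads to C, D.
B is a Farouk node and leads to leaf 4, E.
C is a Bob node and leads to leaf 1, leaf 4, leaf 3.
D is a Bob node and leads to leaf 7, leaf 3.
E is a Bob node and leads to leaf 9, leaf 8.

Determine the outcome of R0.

3

C (Bob): min(1, 4, 3) = 1
D (Bob): min(7, 3) = 3
A (Farouk): max(1, 3) = 3
E (Bob): min(9, 8) = 8
B (Farouk): max(4, 8) = 8
R0 (Bob): min(3, 8) = 3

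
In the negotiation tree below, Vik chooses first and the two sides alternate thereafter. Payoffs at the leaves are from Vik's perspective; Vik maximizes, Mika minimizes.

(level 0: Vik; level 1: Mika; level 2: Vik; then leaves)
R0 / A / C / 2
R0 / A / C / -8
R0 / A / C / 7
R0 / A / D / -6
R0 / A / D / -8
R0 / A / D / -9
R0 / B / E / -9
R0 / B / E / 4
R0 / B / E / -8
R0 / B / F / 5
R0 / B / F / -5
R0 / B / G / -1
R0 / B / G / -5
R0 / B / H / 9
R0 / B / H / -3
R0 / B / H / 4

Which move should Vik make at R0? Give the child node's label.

B

C (Vik): max(2, -8, 7) = 7
D (Vik): max(-6, -8, -9) = -6
A (Mika): min(7, -6) = -6
E (Vik): max(-9, 4, -8) = 4
F (Vik): max(5, -5) = 5
G (Vik): max(-1, -5) = -1
H (Vik): max(9, -3, 4) = 9
B (Mika): min(4, 5, -1, 9) = -1
R0 (Vik): max(-6, -1) = -1
Vik at R0 wants the highest of {A=-6, B=-1}, so chooses B.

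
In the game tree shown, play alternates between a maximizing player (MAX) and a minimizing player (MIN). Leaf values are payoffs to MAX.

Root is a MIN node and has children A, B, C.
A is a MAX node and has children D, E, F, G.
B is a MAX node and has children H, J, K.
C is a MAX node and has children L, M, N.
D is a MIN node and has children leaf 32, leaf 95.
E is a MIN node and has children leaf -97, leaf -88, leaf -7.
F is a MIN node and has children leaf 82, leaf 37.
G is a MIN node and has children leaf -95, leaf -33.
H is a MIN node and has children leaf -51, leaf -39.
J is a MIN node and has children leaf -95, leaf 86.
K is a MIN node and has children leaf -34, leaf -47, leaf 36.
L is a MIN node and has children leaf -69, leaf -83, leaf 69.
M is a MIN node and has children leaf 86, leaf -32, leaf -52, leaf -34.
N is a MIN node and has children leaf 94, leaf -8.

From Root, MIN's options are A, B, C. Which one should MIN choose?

B

D (MIN): min(32, 95) = 32
E (MIN): min(-97, -88, -7) = -97
F (MIN): min(82, 37) = 37
G (MIN): min(-95, -33) = -95
A (MAX): max(32, -97, 37, -95) = 37
H (MIN): min(-51, -39) = -51
J (MIN): min(-95, 86) = -95
K (MIN): min(-34, -47, 36) = -47
B (MAX): max(-51, -95, -47) = -47
L (MIN): min(-69, -83, 69) = -83
M (MIN): min(86, -32, -52, -34) = -52
N (MIN): min(94, -8) = -8
C (MAX): max(-83, -52, -8) = -8
Root (MIN): min(37, -47, -8) = -47
MIN at Root wants the lowest of {A=37, B=-47, C=-8}, so chooses B.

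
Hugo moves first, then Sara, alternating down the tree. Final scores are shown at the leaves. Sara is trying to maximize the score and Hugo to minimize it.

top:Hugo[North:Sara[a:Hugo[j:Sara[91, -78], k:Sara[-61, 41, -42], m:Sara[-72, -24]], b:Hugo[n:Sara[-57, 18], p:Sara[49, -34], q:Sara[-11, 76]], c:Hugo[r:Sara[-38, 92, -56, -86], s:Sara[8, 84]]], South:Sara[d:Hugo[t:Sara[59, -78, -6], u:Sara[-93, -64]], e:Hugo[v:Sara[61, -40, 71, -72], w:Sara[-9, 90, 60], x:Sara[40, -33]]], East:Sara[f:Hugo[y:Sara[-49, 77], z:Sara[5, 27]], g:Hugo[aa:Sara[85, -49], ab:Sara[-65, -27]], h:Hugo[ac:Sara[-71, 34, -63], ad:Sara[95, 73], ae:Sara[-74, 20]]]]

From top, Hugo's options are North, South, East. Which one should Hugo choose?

East

j (Sara): max(91, -78) = 91
k (Sara): max(-61, 41, -42) = 41
m (Sara): max(-72, -24) = -24
a (Hugo): min(91, 41, -24) = -24
n (Sara): max(-57, 18) = 18
p (Sara): max(49, -34) = 49
q (Sara): max(-11, 76) = 76
b (Hugo): min(18, 49, 76) = 18
r (Sara): max(-38, 92, -56, -86) = 92
s (Sara): max(8, 84) = 84
c (Hugo): min(92, 84) = 84
North (Sara): max(-24, 18, 84) = 84
t (Sara): max(59, -78, -6) = 59
u (Sara): max(-93, -64) = -64
d (Hugo): min(59, -64) = -64
v (Sara): max(61, -40, 71, -72) = 71
w (Sara): max(-9, 90, 60) = 90
x (Sara): max(40, -33) = 40
e (Hugo): min(71, 90, 40) = 40
South (Sara): max(-64, 40) = 40
y (Sara): max(-49, 77) = 77
z (Sara): max(5, 27) = 27
f (Hugo): min(77, 27) = 27
aa (Sara): max(85, -49) = 85
ab (Sara): max(-65, -27) = -27
g (Hugo): min(85, -27) = -27
ac (Sara): max(-71, 34, -63) = 34
ad (Sara): max(95, 73) = 95
ae (Sara): max(-74, 20) = 20
h (Hugo): min(34, 95, 20) = 20
East (Sara): max(27, -27, 20) = 27
top (Hugo): min(84, 40, 27) = 27
Hugo at top wants the lowest of {North=84, South=40, East=27}, so chooses East.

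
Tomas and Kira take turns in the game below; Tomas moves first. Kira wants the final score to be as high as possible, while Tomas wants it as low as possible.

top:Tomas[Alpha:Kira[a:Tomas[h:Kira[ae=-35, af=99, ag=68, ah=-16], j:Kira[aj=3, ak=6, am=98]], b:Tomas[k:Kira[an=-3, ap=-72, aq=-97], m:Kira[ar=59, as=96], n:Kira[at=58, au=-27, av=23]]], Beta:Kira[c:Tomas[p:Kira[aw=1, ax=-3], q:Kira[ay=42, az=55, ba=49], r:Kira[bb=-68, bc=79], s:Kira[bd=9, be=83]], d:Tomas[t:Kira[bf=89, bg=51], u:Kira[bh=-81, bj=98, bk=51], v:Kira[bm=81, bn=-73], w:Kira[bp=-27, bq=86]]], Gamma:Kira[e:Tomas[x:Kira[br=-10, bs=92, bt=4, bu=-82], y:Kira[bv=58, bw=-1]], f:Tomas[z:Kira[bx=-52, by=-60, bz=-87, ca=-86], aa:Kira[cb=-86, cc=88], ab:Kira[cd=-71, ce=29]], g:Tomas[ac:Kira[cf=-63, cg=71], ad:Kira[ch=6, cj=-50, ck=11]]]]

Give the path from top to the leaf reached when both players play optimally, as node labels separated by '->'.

top -> Gamma -> e -> y -> bv

h (Kira): max(-35, 99, 68, -16) = 99
j (Kira): max(3, 6, 98) = 98
a (Tomas): min(99, 98) = 98
k (Kira): max(-3, -72, -97) = -3
m (Kira): max(59, 96) = 96
n (Kira): max(58, -27, 23) = 58
b (Tomas): min(-3, 96, 58) = -3
Alpha (Kira): max(98, -3) = 98
p (Kira): max(1, -3) = 1
q (Kira): max(42, 55, 49) = 55
r (Kira): max(-68, 79) = 79
s (Kira): max(9, 83) = 83
c (Tomas): min(1, 55, 79, 83) = 1
t (Kira): max(89, 51) = 89
u (Kira): max(-81, 98, 51) = 98
v (Kira): max(81, -73) = 81
w (Kira): max(-27, 86) = 86
d (Tomas): min(89, 98, 81, 86) = 81
Beta (Kira): max(1, 81) = 81
x (Kira): max(-10, 92, 4, -82) = 92
y (Kira): max(58, -1) = 58
e (Tomas): min(92, 58) = 58
z (Kira): max(-52, -60, -87, -86) = -52
aa (Kira): max(-86, 88) = 88
ab (Kira): max(-71, 29) = 29
f (Tomas): min(-52, 88, 29) = -52
ac (Kira): max(-63, 71) = 71
ad (Kira): max(6, -50, 11) = 11
g (Tomas): min(71, 11) = 11
Gamma (Kira): max(58, -52, 11) = 58
top (Tomas): min(98, 81, 58) = 58
At top, Tomas picks Gamma (lowest: 58).
At Gamma, Kira picks e (highest: 58).
At e, Tomas picks y (lowest: 58).
At y, Kira picks bv (highest: 58).
Terminal value 58.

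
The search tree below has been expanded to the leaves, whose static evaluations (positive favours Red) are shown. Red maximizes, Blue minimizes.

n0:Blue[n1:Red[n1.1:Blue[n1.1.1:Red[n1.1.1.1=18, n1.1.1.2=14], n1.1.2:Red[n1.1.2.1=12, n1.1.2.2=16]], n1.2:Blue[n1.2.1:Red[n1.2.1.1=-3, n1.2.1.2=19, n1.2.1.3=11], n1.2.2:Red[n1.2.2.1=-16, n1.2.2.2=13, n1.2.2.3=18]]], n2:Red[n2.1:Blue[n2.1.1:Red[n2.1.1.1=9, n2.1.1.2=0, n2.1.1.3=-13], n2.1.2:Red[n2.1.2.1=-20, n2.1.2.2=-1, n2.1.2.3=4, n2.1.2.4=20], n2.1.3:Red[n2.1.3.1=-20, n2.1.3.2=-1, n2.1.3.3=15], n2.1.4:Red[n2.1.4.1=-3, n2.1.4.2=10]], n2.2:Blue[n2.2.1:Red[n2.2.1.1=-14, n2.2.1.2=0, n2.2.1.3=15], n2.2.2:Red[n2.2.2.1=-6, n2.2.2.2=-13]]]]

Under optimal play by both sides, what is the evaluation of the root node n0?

9

n1.1.1 (Red): max(18, 14) = 18
n1.1.2 (Red): max(12, 16) = 16
n1.1 (Blue): min(18, 16) = 16
n1.2.1 (Red): max(-3, 19, 11) = 19
n1.2.2 (Red): max(-16, 13, 18) = 18
n1.2 (Blue): min(19, 18) = 18
n1 (Red): max(16, 18) = 18
n2.1.1 (Red): max(9, 0, -13) = 9
n2.1.2 (Red): max(-20, -1, 4, 20) = 20
n2.1.3 (Red): max(-20, -1, 15) = 15
n2.1.4 (Red): max(-3, 10) = 10
n2.1 (Blue): min(9, 20, 15, 10) = 9
n2.2.1 (Red): max(-14, 0, 15) = 15
n2.2.2 (Red): max(-6, -13) = -6
n2.2 (Blue): min(15, -6) = -6
n2 (Red): max(9, -6) = 9
n0 (Blue): min(18, 9) = 9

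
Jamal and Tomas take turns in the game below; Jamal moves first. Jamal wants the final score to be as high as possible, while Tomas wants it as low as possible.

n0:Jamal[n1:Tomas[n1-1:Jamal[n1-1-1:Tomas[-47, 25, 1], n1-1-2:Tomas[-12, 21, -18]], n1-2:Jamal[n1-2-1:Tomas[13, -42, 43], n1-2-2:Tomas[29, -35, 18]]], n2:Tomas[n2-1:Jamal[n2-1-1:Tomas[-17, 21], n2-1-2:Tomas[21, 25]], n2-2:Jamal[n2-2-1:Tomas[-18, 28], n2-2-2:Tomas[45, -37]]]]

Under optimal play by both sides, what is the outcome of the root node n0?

n1-1-1 (Tomas): min(-47, 25, 1) = -47
n1-1-2 (Tomas): min(-12, 21, -18) = -18
n1-1 (Jamal): max(-47, -18) = -18
n1-2-1 (Tomas): min(13, -42, 43) = -42
n1-2-2 (Tomas): min(29, -35, 18) = -35
n1-2 (Jamal): max(-42, -35) = -35
n1 (Tomas): min(-18, -35) = -35
n2-1-1 (Tomas): min(-17, 21) = -17
n2-1-2 (Tomas): min(21, 25) = 21
n2-1 (Jamal): max(-17, 21) = 21
n2-2-1 (Tomas): min(-18, 28) = -18
n2-2-2 (Tomas): min(45, -37) = -37
n2-2 (Jamal): max(-18, -37) = -18
n2 (Tomas): min(21, -18) = -18
n0 (Jamal): max(-35, -18) = -18

-18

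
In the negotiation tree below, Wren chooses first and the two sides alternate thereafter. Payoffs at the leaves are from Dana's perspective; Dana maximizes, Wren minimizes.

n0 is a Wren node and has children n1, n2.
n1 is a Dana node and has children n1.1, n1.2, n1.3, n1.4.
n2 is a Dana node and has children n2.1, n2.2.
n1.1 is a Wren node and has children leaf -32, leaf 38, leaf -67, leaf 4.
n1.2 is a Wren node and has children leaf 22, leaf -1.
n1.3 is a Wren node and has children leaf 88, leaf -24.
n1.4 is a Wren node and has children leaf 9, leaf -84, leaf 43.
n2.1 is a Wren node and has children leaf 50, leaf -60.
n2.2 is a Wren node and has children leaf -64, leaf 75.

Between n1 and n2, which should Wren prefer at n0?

n2

n1.1 (Wren): min(-32, 38, -67, 4) = -67
n1.2 (Wren): min(22, -1) = -1
n1.3 (Wren): min(88, -24) = -24
n1.4 (Wren): min(9, -84, 43) = -84
n1 (Dana): max(-67, -1, -24, -84) = -1
n2.1 (Wren): min(50, -60) = -60
n2.2 (Wren): min(-64, 75) = -64
n2 (Dana): max(-60, -64) = -60
Wren prefers the lower value; n1=-1, n2=-60. n2 is better since -60 < -1.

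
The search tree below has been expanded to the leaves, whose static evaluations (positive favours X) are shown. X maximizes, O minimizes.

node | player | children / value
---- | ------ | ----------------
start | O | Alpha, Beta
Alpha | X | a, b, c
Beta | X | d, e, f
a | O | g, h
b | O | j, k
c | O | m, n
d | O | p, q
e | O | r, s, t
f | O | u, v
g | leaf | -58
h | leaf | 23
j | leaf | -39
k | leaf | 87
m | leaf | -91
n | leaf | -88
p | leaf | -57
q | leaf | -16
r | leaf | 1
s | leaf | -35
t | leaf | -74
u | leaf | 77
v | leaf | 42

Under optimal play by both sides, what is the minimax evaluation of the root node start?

-39

a (O): min(-58, 23) = -58
b (O): min(-39, 87) = -39
c (O): min(-91, -88) = -91
Alpha (X): max(-58, -39, -91) = -39
d (O): min(-57, -16) = -57
e (O): min(1, -35, -74) = -74
f (O): min(77, 42) = 42
Beta (X): max(-57, -74, 42) = 42
start (O): min(-39, 42) = -39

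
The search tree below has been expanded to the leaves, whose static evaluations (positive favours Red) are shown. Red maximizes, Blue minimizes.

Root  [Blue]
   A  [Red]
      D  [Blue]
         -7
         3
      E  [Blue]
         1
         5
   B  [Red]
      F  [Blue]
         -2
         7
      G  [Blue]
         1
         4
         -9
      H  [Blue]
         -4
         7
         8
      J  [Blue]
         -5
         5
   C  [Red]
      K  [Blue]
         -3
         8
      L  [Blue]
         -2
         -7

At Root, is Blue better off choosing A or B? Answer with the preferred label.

D (Blue): min(-7, 3) = -7
E (Blue): min(1, 5) = 1
A (Red): max(-7, 1) = 1
F (Blue): min(-2, 7) = -2
G (Blue): min(1, 4, -9) = -9
H (Blue): min(-4, 7, 8) = -4
J (Blue): min(-5, 5) = -5
B (Red): max(-2, -9, -4, -5) = -2
Blue prefers the lower value; A=1, B=-2. B is better since -2 < 1.

B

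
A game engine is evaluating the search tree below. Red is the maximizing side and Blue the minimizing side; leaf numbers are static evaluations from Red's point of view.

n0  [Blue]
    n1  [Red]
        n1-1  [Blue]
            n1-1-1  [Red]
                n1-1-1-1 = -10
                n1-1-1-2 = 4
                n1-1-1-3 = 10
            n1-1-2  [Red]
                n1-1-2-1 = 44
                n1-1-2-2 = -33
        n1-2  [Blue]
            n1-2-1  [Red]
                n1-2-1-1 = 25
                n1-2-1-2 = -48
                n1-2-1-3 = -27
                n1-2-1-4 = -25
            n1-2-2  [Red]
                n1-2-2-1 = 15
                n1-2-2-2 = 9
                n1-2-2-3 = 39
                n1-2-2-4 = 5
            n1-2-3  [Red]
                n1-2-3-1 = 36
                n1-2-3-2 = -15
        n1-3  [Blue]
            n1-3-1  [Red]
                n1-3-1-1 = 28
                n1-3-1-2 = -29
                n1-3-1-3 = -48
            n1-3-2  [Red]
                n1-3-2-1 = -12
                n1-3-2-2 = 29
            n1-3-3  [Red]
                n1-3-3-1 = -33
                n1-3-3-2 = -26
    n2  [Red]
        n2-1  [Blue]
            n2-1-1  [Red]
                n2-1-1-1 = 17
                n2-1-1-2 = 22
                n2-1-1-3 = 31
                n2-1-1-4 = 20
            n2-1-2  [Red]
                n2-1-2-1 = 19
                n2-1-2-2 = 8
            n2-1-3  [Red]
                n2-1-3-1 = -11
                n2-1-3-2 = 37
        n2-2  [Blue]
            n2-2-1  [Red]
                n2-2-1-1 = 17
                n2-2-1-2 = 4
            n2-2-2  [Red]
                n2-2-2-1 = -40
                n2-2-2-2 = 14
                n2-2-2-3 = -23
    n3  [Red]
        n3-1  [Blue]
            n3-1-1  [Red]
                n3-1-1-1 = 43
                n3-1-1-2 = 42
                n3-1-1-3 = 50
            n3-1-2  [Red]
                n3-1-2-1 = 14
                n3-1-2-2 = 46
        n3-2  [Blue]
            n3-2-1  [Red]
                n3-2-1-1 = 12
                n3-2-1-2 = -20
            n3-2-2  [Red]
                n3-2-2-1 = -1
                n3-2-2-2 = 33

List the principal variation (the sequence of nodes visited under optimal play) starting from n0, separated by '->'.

n0 -> n2 -> n2-1 -> n2-1-2 -> n2-1-2-1

n1-1-1 (Red): max(-10, 4, 10) = 10
n1-1-2 (Red): max(44, -33) = 44
n1-1 (Blue): min(10, 44) = 10
n1-2-1 (Red): max(25, -48, -27, -25) = 25
n1-2-2 (Red): max(15, 9, 39, 5) = 39
n1-2-3 (Red): max(36, -15) = 36
n1-2 (Blue): min(25, 39, 36) = 25
n1-3-1 (Red): max(28, -29, -48) = 28
n1-3-2 (Red): max(-12, 29) = 29
n1-3-3 (Red): max(-33, -26) = -26
n1-3 (Blue): min(28, 29, -26) = -26
n1 (Red): max(10, 25, -26) = 25
n2-1-1 (Red): max(17, 22, 31, 20) = 31
n2-1-2 (Red): max(19, 8) = 19
n2-1-3 (Red): max(-11, 37) = 37
n2-1 (Blue): min(31, 19, 37) = 19
n2-2-1 (Red): max(17, 4) = 17
n2-2-2 (Red): max(-40, 14, -23) = 14
n2-2 (Blue): min(17, 14) = 14
n2 (Red): max(19, 14) = 19
n3-1-1 (Red): max(43, 42, 50) = 50
n3-1-2 (Red): max(14, 46) = 46
n3-1 (Blue): min(50, 46) = 46
n3-2-1 (Red): max(12, -20) = 12
n3-2-2 (Red): max(-1, 33) = 33
n3-2 (Blue): min(12, 33) = 12
n3 (Red): max(46, 12) = 46
n0 (Blue): min(25, 19, 46) = 19
At n0, Blue picks n2 (lowest: 19).
At n2, Red picks n2-1 (highest: 19).
At n2-1, Blue picks n2-1-2 (lowest: 19).
At n2-1-2, Red picks n2-1-2-1 (highest: 19).
Terminal value 19.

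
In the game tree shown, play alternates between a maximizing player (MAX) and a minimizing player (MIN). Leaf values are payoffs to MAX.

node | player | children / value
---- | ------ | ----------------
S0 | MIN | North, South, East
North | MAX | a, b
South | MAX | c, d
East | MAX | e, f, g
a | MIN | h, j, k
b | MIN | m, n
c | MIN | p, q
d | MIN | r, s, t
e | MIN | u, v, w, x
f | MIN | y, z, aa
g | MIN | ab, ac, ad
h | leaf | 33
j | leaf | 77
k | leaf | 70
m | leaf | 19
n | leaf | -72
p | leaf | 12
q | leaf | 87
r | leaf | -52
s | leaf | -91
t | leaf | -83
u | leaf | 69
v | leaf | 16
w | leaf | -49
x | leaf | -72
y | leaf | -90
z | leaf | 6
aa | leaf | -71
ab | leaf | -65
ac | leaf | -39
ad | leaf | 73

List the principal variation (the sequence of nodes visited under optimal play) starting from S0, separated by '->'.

a (MIN): min(33, 77, 70) = 33
b (MIN): min(19, -72) = -72
North (MAX): max(33, -72) = 33
c (MIN): min(12, 87) = 12
d (MIN): min(-52, -91, -83) = -91
South (MAX): max(12, -91) = 12
e (MIN): min(69, 16, -49, -72) = -72
f (MIN): min(-90, 6, -71) = -90
g (MIN): min(-65, -39, 73) = -65
East (MAX): max(-72, -90, -65) = -65
S0 (MIN): min(33, 12, -65) = -65
At S0, MIN picks East (lowest: -65).
At East, MAX picks g (highest: -65).
At g, MIN picks ab (lowest: -65).
Terminal value -65.

S0 -> East -> g -> ab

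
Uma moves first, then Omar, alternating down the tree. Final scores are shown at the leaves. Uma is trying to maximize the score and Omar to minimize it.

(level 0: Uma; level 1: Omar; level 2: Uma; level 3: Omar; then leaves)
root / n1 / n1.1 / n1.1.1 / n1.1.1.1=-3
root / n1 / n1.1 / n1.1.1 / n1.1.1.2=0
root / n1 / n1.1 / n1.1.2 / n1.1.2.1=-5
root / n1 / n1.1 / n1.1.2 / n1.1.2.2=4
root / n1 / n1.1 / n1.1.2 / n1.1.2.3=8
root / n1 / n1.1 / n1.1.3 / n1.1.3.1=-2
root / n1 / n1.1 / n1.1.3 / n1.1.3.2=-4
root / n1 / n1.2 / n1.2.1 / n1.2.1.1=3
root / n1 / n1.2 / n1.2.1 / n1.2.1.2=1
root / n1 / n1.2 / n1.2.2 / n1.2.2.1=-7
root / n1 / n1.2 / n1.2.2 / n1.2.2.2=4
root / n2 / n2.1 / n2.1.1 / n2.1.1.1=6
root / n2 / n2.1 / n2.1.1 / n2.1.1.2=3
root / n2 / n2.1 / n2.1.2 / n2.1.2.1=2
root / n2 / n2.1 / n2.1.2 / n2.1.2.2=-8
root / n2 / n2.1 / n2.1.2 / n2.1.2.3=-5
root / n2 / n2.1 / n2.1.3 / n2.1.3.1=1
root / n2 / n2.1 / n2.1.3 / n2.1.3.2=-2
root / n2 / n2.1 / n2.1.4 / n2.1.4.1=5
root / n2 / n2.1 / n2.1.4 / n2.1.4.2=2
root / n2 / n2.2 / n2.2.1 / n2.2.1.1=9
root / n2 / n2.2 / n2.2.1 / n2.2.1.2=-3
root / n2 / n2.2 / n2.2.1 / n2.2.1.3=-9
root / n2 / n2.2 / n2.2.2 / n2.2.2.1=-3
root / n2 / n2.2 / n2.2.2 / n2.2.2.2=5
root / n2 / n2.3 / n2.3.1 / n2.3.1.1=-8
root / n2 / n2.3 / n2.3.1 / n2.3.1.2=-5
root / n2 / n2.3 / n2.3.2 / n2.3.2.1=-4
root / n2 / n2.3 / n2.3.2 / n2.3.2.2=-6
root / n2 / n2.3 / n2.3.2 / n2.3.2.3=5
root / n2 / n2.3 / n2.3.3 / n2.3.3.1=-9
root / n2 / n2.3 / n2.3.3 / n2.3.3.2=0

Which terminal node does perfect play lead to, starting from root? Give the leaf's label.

n1.1.1 (Omar): min(-3, 0) = -3
n1.1.2 (Omar): min(-5, 4, 8) = -5
n1.1.3 (Omar): min(-2, -4) = -4
n1.1 (Uma): max(-3, -5, -4) = -3
n1.2.1 (Omar): min(3, 1) = 1
n1.2.2 (Omar): min(-7, 4) = -7
n1.2 (Uma): max(1, -7) = 1
n1 (Omar): min(-3, 1) = -3
n2.1.1 (Omar): min(6, 3) = 3
n2.1.2 (Omar): min(2, -8, -5) = -8
n2.1.3 (Omar): min(1, -2) = -2
n2.1.4 (Omar): min(5, 2) = 2
n2.1 (Uma): max(3, -8, -2, 2) = 3
n2.2.1 (Omar): min(9, -3, -9) = -9
n2.2.2 (Omar): min(-3, 5) = -3
n2.2 (Uma): max(-9, -3) = -3
n2.3.1 (Omar): min(-8, -5) = -8
n2.3.2 (Omar): min(-4, -6, 5) = -6
n2.3.3 (Omar): min(-9, 0) = -9
n2.3 (Uma): max(-8, -6, -9) = -6
n2 (Omar): min(3, -3, -6) = -6
root (Uma): max(-3, -6) = -3
At root, Uma picks n1 (highest: -3).
At n1, Omar picks n1.1 (lowest: -3).
At n1.1, Uma picks n1.1.1 (highest: -3).
At n1.1.1, Omar picks n1.1.1.1 (lowest: -3).
Terminal value -3.

n1.1.1.1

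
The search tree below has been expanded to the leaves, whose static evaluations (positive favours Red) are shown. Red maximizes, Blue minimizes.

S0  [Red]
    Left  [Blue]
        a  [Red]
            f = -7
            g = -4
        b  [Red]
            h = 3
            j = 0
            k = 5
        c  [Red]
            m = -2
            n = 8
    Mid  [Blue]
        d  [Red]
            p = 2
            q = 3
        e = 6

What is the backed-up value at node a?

a (Red): max(-7, -4) = -4

-4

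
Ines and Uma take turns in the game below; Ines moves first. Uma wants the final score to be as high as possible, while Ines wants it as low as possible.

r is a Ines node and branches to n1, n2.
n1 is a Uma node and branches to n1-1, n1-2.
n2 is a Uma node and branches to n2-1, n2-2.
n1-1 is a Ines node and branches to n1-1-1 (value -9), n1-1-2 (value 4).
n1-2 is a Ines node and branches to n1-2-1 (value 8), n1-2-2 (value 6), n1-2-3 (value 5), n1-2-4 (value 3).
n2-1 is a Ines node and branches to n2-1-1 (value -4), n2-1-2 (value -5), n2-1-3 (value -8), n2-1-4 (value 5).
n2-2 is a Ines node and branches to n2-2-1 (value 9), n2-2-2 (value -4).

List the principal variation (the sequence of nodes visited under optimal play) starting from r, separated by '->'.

n1-1 (Ines): min(-9, 4) = -9
n1-2 (Ines): min(8, 6, 5, 3) = 3
n1 (Uma): max(-9, 3) = 3
n2-1 (Ines): min(-4, -5, -8, 5) = -8
n2-2 (Ines): min(9, -4) = -4
n2 (Uma): max(-8, -4) = -4
r (Ines): min(3, -4) = -4
At r, Ines picks n2 (lowest: -4).
At n2, Uma picks n2-2 (highest: -4).
At n2-2, Ines picks n2-2-2 (lowest: -4).
Terminal value -4.

r -> n2 -> n2-2 -> n2-2-2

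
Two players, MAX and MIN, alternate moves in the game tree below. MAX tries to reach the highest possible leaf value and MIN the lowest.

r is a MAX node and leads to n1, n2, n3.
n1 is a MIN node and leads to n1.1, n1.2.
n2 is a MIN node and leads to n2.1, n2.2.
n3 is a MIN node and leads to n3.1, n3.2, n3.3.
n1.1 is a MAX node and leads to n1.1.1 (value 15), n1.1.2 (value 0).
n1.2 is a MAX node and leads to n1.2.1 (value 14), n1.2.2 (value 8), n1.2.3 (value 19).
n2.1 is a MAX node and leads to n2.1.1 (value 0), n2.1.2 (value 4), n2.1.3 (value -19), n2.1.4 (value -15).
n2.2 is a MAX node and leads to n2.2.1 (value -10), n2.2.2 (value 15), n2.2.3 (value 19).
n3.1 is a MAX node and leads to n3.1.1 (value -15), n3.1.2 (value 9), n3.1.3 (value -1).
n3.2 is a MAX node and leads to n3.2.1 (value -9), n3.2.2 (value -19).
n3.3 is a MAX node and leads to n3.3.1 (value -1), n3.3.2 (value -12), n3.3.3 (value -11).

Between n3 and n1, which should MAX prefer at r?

n3.1 (MAX): max(-15, 9, -1) = 9
n3.2 (MAX): max(-9, -19) = -9
n3.3 (MAX): max(-1, -12, -11) = -1
n3 (MIN): min(9, -9, -1) = -9
n1.1 (MAX): max(15, 0) = 15
n1.2 (MAX): max(14, 8, 19) = 19
n1 (MIN): min(15, 19) = 15
MAX prefers the higher value; n3=-9, n1=15. n1 is better since 15 > -9.

n1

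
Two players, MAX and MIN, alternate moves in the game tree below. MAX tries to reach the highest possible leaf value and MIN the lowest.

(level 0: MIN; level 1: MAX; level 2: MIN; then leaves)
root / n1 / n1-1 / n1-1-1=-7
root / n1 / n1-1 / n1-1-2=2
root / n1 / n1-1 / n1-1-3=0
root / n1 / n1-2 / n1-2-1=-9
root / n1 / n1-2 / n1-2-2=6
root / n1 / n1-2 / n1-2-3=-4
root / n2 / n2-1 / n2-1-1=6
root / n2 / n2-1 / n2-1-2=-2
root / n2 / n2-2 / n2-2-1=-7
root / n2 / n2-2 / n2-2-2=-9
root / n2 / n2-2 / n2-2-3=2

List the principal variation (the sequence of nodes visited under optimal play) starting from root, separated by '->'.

n1-1 (MIN): min(-7, 2, 0) = -7
n1-2 (MIN): min(-9, 6, -4) = -9
n1 (MAX): max(-7, -9) = -7
n2-1 (MIN): min(6, -2) = -2
n2-2 (MIN): min(-7, -9, 2) = -9
n2 (MAX): max(-2, -9) = -2
root (MIN): min(-7, -2) = -7
At root, MIN picks n1 (lowest: -7).
At n1, MAX picks n1-1 (highest: -7).
At n1-1, MIN picks n1-1-1 (lowest: -7).
Terminal value -7.

root -> n1 -> n1-1 -> n1-1-1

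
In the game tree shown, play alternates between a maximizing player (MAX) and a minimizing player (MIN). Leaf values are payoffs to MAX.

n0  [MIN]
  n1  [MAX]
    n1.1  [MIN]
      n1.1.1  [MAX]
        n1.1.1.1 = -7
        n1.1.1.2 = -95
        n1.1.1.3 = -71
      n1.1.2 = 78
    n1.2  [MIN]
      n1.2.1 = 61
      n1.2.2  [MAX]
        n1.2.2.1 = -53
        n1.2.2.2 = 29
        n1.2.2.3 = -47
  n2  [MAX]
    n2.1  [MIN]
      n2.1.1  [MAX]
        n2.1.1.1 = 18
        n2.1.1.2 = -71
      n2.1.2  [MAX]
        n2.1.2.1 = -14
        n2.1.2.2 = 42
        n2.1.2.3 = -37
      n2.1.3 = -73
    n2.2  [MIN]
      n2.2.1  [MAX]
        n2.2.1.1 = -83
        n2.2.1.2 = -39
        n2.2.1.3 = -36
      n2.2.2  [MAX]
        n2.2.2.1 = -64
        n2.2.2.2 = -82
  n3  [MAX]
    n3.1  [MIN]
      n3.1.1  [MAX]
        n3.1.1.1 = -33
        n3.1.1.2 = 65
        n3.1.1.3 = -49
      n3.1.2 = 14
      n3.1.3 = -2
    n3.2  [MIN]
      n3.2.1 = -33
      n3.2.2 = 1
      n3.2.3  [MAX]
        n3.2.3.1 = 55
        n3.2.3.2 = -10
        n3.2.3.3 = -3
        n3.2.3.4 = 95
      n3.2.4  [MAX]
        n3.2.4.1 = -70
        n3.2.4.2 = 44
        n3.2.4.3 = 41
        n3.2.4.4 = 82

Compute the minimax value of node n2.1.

-73

n2.1.1 (MAX): max(18, -71) = 18
n2.1.2 (MAX): max(-14, 42, -37) = 42
n2.1 (MIN): min(18, 42, -73) = -73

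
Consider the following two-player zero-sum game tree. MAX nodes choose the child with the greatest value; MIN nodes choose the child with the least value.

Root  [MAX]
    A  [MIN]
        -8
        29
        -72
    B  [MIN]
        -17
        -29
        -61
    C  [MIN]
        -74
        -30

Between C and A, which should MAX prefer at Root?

C (MIN): min(-74, -30) = -74
A (MIN): min(-8, 29, -72) = -72
MAX prefers the higher value; C=-74, A=-72. A is better since -72 > -74.

A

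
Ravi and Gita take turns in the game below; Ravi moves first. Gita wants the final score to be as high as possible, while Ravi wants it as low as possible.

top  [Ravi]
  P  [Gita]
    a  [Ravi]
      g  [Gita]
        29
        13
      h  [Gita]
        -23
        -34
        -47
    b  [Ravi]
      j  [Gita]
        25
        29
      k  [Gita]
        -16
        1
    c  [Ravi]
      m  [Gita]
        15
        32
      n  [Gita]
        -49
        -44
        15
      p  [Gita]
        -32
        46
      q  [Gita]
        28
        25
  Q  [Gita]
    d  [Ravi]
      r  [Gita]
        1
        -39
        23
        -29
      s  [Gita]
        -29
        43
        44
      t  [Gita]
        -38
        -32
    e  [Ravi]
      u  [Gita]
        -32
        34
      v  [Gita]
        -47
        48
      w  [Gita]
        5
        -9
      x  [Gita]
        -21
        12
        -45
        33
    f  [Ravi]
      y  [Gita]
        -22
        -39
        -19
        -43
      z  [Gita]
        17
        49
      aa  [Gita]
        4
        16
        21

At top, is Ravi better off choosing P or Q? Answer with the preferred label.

g (Gita): max(29, 13) = 29
h (Gita): max(-23, -34, -47) = -23
a (Ravi): min(29, -23) = -23
j (Gita): max(25, 29) = 29
k (Gita): max(-16, 1) = 1
b (Ravi): min(29, 1) = 1
m (Gita): max(15, 32) = 32
n (Gita): max(-49, -44, 15) = 15
p (Gita): max(-32, 46) = 46
q (Gita): max(28, 25) = 28
c (Ravi): min(32, 15, 46, 28) = 15
P (Gita): max(-23, 1, 15) = 15
r (Gita): max(1, -39, 23, -29) = 23
s (Gita): max(-29, 43, 44) = 44
t (Gita): max(-38, -32) = -32
d (Ravi): min(23, 44, -32) = -32
u (Gita): max(-32, 34) = 34
v (Gita): max(-47, 48) = 48
w (Gita): max(5, -9) = 5
x (Gita): max(-21, 12, -45, 33) = 33
e (Ravi): min(34, 48, 5, 33) = 5
y (Gita): max(-22, -39, -19, -43) = -19
z (Gita): max(17, 49) = 49
aa (Gita): max(4, 16, 21) = 21
f (Ravi): min(-19, 49, 21) = -19
Q (Gita): max(-32, 5, -19) = 5
Ravi prefers the lower value; P=15, Q=5. Q is better since 5 < 15.

Q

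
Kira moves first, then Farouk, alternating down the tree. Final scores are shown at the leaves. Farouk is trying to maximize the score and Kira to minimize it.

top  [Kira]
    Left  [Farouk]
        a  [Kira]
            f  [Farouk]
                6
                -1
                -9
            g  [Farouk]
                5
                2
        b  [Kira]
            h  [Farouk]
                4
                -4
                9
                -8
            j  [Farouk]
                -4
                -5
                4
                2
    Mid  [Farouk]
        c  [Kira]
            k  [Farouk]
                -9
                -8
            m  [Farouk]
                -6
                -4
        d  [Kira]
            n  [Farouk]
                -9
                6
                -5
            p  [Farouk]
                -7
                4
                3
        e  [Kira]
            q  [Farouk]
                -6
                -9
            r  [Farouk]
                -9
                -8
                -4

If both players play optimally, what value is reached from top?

f (Farouk): max(6, -1, -9) = 6
g (Farouk): max(5, 2) = 5
a (Kira): min(6, 5) = 5
h (Farouk): max(4, -4, 9, -8) = 9
j (Farouk): max(-4, -5, 4, 2) = 4
b (Kira): min(9, 4) = 4
Left (Farouk): max(5, 4) = 5
k (Farouk): max(-9, -8) = -8
m (Farouk): max(-6, -4) = -4
c (Kira): min(-8, -4) = -8
n (Farouk): max(-9, 6, -5) = 6
p (Farouk): max(-7, 4, 3) = 4
d (Kira): min(6, 4) = 4
q (Farouk): max(-6, -9) = -6
r (Farouk): max(-9, -8, -4) = -4
e (Kira): min(-6, -4) = -6
Mid (Farouk): max(-8, 4, -6) = 4
top (Kira): min(5, 4) = 4

4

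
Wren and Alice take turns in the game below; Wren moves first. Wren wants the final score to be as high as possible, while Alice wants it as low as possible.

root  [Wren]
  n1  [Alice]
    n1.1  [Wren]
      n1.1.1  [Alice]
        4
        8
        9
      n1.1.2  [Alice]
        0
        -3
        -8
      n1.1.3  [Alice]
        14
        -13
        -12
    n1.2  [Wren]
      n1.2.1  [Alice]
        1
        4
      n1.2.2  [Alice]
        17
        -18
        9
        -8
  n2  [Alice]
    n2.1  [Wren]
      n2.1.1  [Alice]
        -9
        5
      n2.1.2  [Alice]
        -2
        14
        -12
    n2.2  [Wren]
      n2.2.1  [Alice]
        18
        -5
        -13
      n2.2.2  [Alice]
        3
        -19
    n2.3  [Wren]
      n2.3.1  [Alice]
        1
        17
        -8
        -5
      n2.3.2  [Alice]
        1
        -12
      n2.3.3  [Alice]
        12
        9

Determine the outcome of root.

1

n1.1.1 (Alice): min(4, 8, 9) = 4
n1.1.2 (Alice): min(0, -3, -8) = -8
n1.1.3 (Alice): min(14, -13, -12) = -13
n1.1 (Wren): max(4, -8, -13) = 4
n1.2.1 (Alice): min(1, 4) = 1
n1.2.2 (Alice): min(17, -18, 9, -8) = -18
n1.2 (Wren): max(1, -18) = 1
n1 (Alice): min(4, 1) = 1
n2.1.1 (Alice): min(-9, 5) = -9
n2.1.2 (Alice): min(-2, 14, -12) = -12
n2.1 (Wren): max(-9, -12) = -9
n2.2.1 (Alice): min(18, -5, -13) = -13
n2.2.2 (Alice): min(3, -19) = -19
n2.2 (Wren): max(-13, -19) = -13
n2.3.1 (Alice): min(1, 17, -8, -5) = -8
n2.3.2 (Alice): min(1, -12) = -12
n2.3.3 (Alice): min(12, 9) = 9
n2.3 (Wren): max(-8, -12, 9) = 9
n2 (Alice): min(-9, -13, 9) = -13
root (Wren): max(1, -13) = 1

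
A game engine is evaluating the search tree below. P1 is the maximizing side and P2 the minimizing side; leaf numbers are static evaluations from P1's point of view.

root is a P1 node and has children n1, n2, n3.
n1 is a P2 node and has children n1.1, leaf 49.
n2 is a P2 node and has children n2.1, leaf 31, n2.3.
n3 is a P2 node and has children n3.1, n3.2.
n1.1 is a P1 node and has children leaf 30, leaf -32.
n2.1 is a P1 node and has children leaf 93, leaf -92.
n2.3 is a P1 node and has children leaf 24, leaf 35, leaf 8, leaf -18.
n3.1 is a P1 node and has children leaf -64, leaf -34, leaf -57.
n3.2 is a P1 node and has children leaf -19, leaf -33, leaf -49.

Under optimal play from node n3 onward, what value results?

n3.1 (P1): max(-64, -34, -57) = -34
n3.2 (P1): max(-19, -33, -49) = -19
n3 (P2): min(-34, -19) = -34

-34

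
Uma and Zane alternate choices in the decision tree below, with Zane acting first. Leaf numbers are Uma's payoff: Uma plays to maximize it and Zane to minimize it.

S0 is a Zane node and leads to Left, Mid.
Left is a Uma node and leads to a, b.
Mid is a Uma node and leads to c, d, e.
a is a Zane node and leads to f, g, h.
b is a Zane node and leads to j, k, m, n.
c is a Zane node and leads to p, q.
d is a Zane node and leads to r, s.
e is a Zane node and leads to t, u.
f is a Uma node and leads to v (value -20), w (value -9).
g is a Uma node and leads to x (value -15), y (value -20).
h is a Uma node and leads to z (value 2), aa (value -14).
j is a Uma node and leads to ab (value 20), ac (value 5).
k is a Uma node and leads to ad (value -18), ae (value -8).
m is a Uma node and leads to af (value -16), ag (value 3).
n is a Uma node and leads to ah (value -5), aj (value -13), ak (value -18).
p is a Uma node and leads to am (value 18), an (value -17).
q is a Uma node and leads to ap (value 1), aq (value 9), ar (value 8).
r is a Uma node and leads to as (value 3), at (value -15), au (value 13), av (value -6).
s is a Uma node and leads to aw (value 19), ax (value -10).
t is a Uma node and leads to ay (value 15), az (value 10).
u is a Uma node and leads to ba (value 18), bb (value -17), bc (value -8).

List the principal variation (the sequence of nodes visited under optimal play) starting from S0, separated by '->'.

S0 -> Left -> b -> k -> ae

f (Uma): max(-20, -9) = -9
g (Uma): max(-15, -20) = -15
h (Uma): max(2, -14) = 2
a (Zane): min(-9, -15, 2) = -15
j (Uma): max(20, 5) = 20
k (Uma): max(-18, -8) = -8
m (Uma): max(-16, 3) = 3
n (Uma): max(-5, -13, -18) = -5
b (Zane): min(20, -8, 3, -5) = -8
Left (Uma): max(-15, -8) = -8
p (Uma): max(18, -17) = 18
q (Uma): max(1, 9, 8) = 9
c (Zane): min(18, 9) = 9
r (Uma): max(3, -15, 13, -6) = 13
s (Uma): max(19, -10) = 19
d (Zane): min(13, 19) = 13
t (Uma): max(15, 10) = 15
u (Uma): max(18, -17, -8) = 18
e (Zane): min(15, 18) = 15
Mid (Uma): max(9, 13, 15) = 15
S0 (Zane): min(-8, 15) = -8
At S0, Zane picks Left (lowest: -8).
At Left, Uma picks b (highest: -8).
At b, Zane picks k (lowest: -8).
At k, Uma picks ae (highest: -8).
Terminal value -8.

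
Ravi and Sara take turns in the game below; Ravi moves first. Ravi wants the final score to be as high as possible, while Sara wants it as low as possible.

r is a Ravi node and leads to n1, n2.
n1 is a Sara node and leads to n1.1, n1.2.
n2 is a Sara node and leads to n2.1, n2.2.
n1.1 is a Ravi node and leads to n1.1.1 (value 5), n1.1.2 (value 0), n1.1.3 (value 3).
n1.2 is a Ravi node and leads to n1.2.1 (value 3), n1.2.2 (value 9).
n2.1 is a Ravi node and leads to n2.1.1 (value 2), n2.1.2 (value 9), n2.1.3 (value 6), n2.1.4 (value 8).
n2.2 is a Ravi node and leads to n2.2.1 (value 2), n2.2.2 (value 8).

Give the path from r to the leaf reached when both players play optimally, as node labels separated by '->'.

r -> n2 -> n2.2 -> n2.2.2

n1.1 (Ravi): max(5, 0, 3) = 5
n1.2 (Ravi): max(3, 9) = 9
n1 (Sara): min(5, 9) = 5
n2.1 (Ravi): max(2, 9, 6, 8) = 9
n2.2 (Ravi): max(2, 8) = 8
n2 (Sara): min(9, 8) = 8
r (Ravi): max(5, 8) = 8
At r, Ravi picks n2 (highest: 8).
At n2, Sara picks n2.2 (lowest: 8).
At n2.2, Ravi picks n2.2.2 (highest: 8).
Terminal value 8.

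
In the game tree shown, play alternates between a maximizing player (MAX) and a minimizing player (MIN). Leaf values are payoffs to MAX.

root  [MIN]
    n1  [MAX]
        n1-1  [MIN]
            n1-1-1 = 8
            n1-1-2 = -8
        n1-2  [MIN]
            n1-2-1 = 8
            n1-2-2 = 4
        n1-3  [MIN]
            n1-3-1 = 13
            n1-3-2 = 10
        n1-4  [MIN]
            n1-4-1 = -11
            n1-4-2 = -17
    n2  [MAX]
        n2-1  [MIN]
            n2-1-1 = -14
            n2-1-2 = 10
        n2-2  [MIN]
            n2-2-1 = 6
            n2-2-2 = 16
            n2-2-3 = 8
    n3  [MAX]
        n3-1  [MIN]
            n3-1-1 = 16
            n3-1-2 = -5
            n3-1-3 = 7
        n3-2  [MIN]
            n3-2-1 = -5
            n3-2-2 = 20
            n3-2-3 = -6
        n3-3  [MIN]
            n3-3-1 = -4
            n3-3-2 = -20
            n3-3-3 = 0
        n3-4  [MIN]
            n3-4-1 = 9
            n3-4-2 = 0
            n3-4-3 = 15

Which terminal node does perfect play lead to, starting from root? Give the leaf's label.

n1-1 (MIN): min(8, -8) = -8
n1-2 (MIN): min(8, 4) = 4
n1-3 (MIN): min(13, 10) = 10
n1-4 (MIN): min(-11, -17) = -17
n1 (MAX): max(-8, 4, 10, -17) = 10
n2-1 (MIN): min(-14, 10) = -14
n2-2 (MIN): min(6, 16, 8) = 6
n2 (MAX): max(-14, 6) = 6
n3-1 (MIN): min(16, -5, 7) = -5
n3-2 (MIN): min(-5, 20, -6) = -6
n3-3 (MIN): min(-4, -20, 0) = -20
n3-4 (MIN): min(9, 0, 15) = 0
n3 (MAX): max(-5, -6, -20, 0) = 0
root (MIN): min(10, 6, 0) = 0
At root, MIN picks n3 (lowest: 0).
At n3, MAX picks n3-4 (highest: 0).
At n3-4, MIN picks n3-4-2 (lowest: 0).
Terminal value 0.

n3-4-2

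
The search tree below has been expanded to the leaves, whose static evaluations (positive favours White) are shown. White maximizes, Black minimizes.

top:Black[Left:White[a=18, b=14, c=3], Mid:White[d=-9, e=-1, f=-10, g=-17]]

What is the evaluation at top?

-1

Left (White): max(18, 14, 3) = 18
Mid (White): max(-9, -1, -10, -17) = -1
top (Black): min(18, -1) = -1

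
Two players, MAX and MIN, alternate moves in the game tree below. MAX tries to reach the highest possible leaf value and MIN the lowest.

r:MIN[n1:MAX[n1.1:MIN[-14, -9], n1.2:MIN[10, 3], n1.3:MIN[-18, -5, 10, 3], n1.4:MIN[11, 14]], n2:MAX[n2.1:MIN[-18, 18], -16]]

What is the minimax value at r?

n1.1 (MIN): min(-14, -9) = -14
n1.2 (MIN): min(10, 3) = 3
n1.3 (MIN): min(-18, -5, 10, 3) = -18
n1.4 (MIN): min(11, 14) = 11
n1 (MAX): max(-14, 3, -18, 11) = 11
n2.1 (MIN): min(-18, 18) = -18
n2 (MAX): max(-18, -16) = -16
r (MIN): min(11, -16) = -16

-16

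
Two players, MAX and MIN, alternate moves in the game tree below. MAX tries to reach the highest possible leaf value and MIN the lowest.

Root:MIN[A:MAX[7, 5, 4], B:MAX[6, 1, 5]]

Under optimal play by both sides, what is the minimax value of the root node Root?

6

A (MAX): max(7, 5, 4) = 7
B (MAX): max(6, 1, 5) = 6
Root (MIN): min(7, 6) = 6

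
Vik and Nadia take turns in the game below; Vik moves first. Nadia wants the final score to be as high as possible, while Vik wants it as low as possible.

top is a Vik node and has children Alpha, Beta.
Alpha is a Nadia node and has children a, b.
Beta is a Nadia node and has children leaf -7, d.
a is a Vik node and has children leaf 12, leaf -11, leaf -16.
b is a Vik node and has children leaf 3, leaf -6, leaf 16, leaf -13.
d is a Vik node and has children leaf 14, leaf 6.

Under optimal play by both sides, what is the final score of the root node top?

a (Vik): min(12, -11, -16) = -16
b (Vik): min(3, -6, 16, -13) = -13
Alpha (Nadia): max(-16, -13) = -13
d (Vik): min(14, 6) = 6
Beta (Nadia): max(-7, 6) = 6
top (Vik): min(-13, 6) = -13

-13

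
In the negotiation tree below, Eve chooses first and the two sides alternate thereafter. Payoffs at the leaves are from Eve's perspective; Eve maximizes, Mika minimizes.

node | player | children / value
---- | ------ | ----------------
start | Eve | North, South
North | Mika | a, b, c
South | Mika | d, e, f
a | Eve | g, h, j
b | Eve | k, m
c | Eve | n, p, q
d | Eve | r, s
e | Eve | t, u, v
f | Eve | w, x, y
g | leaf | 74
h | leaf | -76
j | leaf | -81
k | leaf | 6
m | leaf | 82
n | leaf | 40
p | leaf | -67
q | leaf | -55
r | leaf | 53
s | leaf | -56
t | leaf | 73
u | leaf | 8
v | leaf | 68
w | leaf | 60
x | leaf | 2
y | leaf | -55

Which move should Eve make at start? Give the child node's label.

a (Eve): max(74, -76, -81) = 74
b (Eve): max(6, 82) = 82
c (Eve): max(40, -67, -55) = 40
North (Mika): min(74, 82, 40) = 40
d (Eve): max(53, -56) = 53
e (Eve): max(73, 8, 68) = 73
f (Eve): max(60, 2, -55) = 60
South (Mika): min(53, 73, 60) = 53
start (Eve): max(40, 53) = 53
Eve at start wants the highest of {North=40, South=53}, so chooses South.

South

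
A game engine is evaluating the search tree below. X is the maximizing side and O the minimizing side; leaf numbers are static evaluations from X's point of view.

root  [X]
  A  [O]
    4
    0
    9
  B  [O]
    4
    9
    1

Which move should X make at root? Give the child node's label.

A (O): min(4, 0, 9) = 0
B (O): min(4, 9, 1) = 1
root (X): max(0, 1) = 1
X at root wants the highest of {A=0, B=1}, so chooses B.

B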